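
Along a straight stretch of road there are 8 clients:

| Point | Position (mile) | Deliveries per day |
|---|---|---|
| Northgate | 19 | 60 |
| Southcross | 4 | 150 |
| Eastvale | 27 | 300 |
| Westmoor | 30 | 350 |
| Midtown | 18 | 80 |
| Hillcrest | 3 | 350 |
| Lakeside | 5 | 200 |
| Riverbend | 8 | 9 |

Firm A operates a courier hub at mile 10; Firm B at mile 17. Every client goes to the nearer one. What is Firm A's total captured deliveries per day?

The indifferent point is the midpoint (10+17)/2 = 13.5; clients left of it (closer to Firm A at 10) go to Firm A, those right go to Firm B.
  Hillcrest at 3 (w=350) → Firm A
  Southcross at 4 (w=150) → Firm A
  Lakeside at 5 (w=200) → Firm A
  Riverbend at 8 (w=9) → Firm A
  Midtown at 18 (w=80) → Firm B
  Northgate at 19 (w=60) → Firm B
  Eastvale at 27 (w=300) → Firm B
  Westmoor at 30 (w=350) → Firm B
Firm A captures 709; Firm B captures 790.

709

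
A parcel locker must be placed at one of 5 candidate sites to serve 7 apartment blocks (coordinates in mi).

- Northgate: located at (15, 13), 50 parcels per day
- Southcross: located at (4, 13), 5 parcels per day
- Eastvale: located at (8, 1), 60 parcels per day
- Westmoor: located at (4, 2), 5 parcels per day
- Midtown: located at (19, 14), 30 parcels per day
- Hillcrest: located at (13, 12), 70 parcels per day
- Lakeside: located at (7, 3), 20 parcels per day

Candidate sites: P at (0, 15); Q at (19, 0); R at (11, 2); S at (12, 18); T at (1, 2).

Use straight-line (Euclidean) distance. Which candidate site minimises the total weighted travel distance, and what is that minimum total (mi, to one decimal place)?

R, total 2104.2 mi

Total weighted distance at each candidate:
  P (0, 15): total = 3597.0
  Q (19, 0): total = 3124.2
  R (11, 2): total = 2104.2
  S (12, 18): total = 2459.9
  T (1, 2): total = 3250.6
Minimum is at R with total 2104.2 mi.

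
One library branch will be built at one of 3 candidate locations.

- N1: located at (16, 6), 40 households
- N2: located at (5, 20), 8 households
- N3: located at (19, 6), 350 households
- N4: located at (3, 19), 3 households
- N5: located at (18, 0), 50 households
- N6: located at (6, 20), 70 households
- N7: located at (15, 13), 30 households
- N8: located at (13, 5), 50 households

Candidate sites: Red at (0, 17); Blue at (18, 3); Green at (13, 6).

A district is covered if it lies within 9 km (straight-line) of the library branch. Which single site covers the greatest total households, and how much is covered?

Coverage radius r = 9 km; a point is covered iff (Δx)²+(Δy)² ≤ 9² = 81.
  Red (0, 17): covers {N2, N4, N6} → 81
  Blue (18, 3): covers {N1, N3, N5, N8} → 490
  Green (13, 6): covers {N1, N3, N5, N7, N8} → 520
Maximum coverage at Green: 520 households.

Green, covering 520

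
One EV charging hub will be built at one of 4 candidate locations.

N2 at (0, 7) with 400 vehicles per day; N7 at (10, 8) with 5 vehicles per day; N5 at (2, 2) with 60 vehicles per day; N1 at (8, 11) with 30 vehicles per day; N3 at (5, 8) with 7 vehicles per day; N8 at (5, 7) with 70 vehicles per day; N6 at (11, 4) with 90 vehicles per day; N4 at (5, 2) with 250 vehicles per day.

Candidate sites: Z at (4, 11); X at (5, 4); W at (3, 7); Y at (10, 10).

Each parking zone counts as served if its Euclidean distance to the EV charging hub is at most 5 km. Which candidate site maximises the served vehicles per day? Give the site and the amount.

W, covering 477

Coverage radius r = 5 km; a point is covered iff (Δx)²+(Δy)² ≤ 5² = 25.
  Z (4, 11): covers {N1, N3, N8} → 107
  X (5, 4): covers {N5, N3, N8, N4} → 387
  W (3, 7): covers {N2, N3, N8} → 477
  Y (10, 10): covers {N7, N1} → 35
Maximum coverage at W: 477 vehicles per day.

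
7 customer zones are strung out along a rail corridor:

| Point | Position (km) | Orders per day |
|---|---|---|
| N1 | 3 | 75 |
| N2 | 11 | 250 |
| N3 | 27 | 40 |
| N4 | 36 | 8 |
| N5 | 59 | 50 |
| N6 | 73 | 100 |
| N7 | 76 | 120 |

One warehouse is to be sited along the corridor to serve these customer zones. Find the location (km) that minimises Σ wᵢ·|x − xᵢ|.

For a sum of weighted absolute distances on a line, the optimum is the weighted median (not the mean). Total weight W = 643; half-weight = 321.5.
Sort by position and accumulate weight:
  km 3 (N1, w=75) → cum 75
  km 11 (N2, w=250) → cum 325  ≥ 321.5 → median here
  km 27 (N3, w=40) → cum 365
  km 36 (N4, w=8) → cum 373
  km 59 (N5, w=50) → cum 423
  km 73 (N6, w=100) → cum 523
  km 76 (N7, w=120) → cum 643
Optimal location: km 11.

x = 11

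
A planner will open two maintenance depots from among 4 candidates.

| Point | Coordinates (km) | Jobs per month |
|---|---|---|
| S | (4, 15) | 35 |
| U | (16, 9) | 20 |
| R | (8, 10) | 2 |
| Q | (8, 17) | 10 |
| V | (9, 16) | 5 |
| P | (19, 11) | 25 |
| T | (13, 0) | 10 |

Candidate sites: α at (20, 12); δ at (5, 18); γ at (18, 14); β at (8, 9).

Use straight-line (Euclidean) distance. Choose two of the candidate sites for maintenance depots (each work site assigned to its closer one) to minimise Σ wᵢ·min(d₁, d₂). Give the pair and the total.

{α, δ}, total 456.0

Evaluate every pair (each demand assigned to the nearer of the two):
  {α, δ}: total = 456.0
  {δ, γ}: total = 517.2
  {α, β}: total = 608.1
  {γ, β}: total = 659.5
  {δ, β}: total = 709.1
  {α, γ}: total = 937.6
Best pair: {α, δ} with total 456.0.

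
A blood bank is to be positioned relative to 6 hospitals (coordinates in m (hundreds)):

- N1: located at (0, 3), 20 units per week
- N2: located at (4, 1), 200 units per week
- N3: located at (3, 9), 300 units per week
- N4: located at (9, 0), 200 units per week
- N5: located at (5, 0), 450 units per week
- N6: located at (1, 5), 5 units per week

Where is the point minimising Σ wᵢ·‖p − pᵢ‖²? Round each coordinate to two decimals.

The minimiser of Σwᵢ‖p−pᵢ‖² is the weighted centroid p* = (Σwᵢpᵢ)/(Σwᵢ).
Σwᵢ = 1175.
Σwᵢxᵢ = 20·0 + 200·4 + 300·3 + 200·9 + 450·5 + 5·1 = 5755.
Σwᵢyᵢ = 20·3 + 200·1 + 300·9 + 200·0 + 450·0 + 5·5 = 2985.
x* = 5755/1175 = 4.90, y* = 2985/1175 = 2.54.

(4.90, 2.54)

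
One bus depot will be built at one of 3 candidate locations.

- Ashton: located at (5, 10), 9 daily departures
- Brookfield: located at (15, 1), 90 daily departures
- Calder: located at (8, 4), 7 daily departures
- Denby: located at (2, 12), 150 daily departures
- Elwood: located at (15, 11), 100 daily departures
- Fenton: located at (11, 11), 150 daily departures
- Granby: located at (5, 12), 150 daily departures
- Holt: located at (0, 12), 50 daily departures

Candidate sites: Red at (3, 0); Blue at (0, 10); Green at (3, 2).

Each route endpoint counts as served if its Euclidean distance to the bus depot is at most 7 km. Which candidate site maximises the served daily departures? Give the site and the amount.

Blue, covering 359

Coverage radius r = 7 km; a point is covered iff (Δx)²+(Δy)² ≤ 7² = 49.
  Red (3, 0): covers {Calder} → 7
  Blue (0, 10): covers {Ashton, Denby, Granby, Holt} → 359
  Green (3, 2): covers {Calder} → 7
Maximum coverage at Blue: 359 daily departures.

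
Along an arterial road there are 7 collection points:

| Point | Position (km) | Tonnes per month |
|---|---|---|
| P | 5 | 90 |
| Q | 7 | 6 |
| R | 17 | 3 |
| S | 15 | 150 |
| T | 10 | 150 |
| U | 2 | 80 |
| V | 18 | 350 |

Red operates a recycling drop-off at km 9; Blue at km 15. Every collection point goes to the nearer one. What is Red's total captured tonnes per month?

326

The indifferent point is the midpoint (9+15)/2 = 12; collection points left of it (closer to Red at 9) go to Red, those right go to Blue.
  U at 2 (w=80) → Red
  P at 5 (w=90) → Red
  Q at 7 (w=6) → Red
  T at 10 (w=150) → Red
  S at 15 (w=150) → Blue
  R at 17 (w=3) → Blue
  V at 18 (w=350) → Blue
Red captures 326; Blue captures 503.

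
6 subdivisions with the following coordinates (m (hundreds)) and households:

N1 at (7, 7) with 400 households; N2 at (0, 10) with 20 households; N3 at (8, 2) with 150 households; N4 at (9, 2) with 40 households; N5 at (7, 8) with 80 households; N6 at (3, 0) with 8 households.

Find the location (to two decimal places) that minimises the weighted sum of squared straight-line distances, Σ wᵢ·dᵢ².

(7.08, 5.76)

The minimiser of Σwᵢ‖p−pᵢ‖² is the weighted centroid p* = (Σwᵢpᵢ)/(Σwᵢ).
Σwᵢ = 698.
Σwᵢxᵢ = 400·7 + 20·0 + 150·8 + 40·9 + 80·7 + 8·3 = 4944.
Σwᵢyᵢ = 400·7 + 20·10 + 150·2 + 40·2 + 80·8 + 8·0 = 4020.
x* = 4944/698 = 7.08, y* = 4020/698 = 5.76.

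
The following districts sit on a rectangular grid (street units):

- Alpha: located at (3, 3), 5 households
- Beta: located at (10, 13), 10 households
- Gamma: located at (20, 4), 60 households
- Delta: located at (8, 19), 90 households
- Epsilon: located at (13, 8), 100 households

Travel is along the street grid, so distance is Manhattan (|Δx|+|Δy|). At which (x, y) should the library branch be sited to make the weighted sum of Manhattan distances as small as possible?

Manhattan distance separates: Σwᵢ(|x−xᵢ|+|y−yᵢ|) = Σwᵢ|x−xᵢ| + Σwᵢ|y−yᵢ|, so x and y are optimised independently as 1-D weighted medians.
Total weight W = 265; half = 132.5.
x-coordinate, sorted with cumulative weight:
  x=3 (Alpha, w=5) cum 5
  x=8 (Delta, w=90) cum 95
  x=10 (Beta, w=10) cum 105
  x=13 (Epsilon, w=100) cum 205  ← median
  x=20 (Gamma, w=60) cum 265
⇒ x* = 13
y-coordinate, sorted with cumulative weight:
  y=3 (Alpha, w=5) cum 5
  y=4 (Gamma, w=60) cum 65
  y=8 (Epsilon, w=100) cum 165  ← median
  y=13 (Beta, w=10) cum 175
  y=19 (Delta, w=90) cum 265
⇒ y* = 8

(13, 8)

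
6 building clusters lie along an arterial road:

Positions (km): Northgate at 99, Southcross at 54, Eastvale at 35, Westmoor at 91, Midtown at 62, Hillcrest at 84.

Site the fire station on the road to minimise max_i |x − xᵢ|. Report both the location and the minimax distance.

The 1-center on a line is the midpoint of the two extreme points: leftmost at 35, rightmost at 99.
Optimal location = (35 + 99)/2 = 67; maximum distance = (99 − 35)/2 = 32.

location 67, max distance 32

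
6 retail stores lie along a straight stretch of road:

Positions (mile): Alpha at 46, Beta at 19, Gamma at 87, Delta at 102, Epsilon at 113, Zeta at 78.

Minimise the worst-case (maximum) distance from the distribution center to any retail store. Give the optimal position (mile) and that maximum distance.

location 66, max distance 47

The 1-center on a line is the midpoint of the two extreme points: leftmost at 19, rightmost at 113.
Optimal location = (19 + 113)/2 = 66; maximum distance = (113 − 19)/2 = 47.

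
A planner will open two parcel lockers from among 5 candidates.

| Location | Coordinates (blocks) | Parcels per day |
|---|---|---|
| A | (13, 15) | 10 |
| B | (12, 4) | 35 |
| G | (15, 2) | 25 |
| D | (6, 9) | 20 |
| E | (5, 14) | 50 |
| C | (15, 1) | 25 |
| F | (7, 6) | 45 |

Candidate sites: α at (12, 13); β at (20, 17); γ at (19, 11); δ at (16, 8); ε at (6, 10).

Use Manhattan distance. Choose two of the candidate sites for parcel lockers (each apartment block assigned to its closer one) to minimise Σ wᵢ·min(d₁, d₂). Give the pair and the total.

{δ, ε}, total 1250

Evaluate every pair (each demand assigned to the nearer of the two):
  {δ, ε}: total = 1250
  {α, ε}: total = 1565
  {γ, ε}: total = 1690
  {α, δ}: total = 1780
  {β, ε}: total = 1880
  {α, γ}: total = 2160
  {α, β}: total = 2210
  {β, δ}: total = 2310
  {γ, δ}: total = 2320
  {β, γ}: total = 3170
Best pair: {δ, ε} with total 1250.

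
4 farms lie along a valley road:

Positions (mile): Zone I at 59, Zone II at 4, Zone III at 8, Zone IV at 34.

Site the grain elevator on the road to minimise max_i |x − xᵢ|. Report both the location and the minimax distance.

The 1-center on a line is the midpoint of the two extreme points: leftmost at 4, rightmost at 59.
Optimal location = (4 + 59)/2 = 31.5; maximum distance = (59 − 4)/2 = 27.5.

location 31.5, max distance 27.5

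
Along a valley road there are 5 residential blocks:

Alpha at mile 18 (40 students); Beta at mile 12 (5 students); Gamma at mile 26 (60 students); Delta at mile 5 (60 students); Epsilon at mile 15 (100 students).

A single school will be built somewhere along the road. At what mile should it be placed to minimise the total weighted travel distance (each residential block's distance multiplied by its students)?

x = 15

For a sum of weighted absolute distances on a line, the optimum is the weighted median (not the mean). Total weight W = 265; half-weight = 132.5.
Sort by position and accumulate weight:
  mile 5 (Delta, w=60) → cum 60
  mile 12 (Beta, w=5) → cum 65
  mile 15 (Epsilon, w=100) → cum 165  ≥ 132.5 → median here
  mile 18 (Alpha, w=40) → cum 205
  mile 26 (Gamma, w=60) → cum 265
Optimal location: mile 15.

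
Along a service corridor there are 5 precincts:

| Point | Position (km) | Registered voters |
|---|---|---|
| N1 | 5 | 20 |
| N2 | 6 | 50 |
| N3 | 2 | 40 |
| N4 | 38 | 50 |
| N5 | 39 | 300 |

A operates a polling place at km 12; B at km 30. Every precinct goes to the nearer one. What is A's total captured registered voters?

The indifferent point is the midpoint (12+30)/2 = 21; precincts left of it (closer to A at 12) go to A, those right go to B.
  N3 at 2 (w=40) → A
  N1 at 5 (w=20) → A
  N2 at 6 (w=50) → A
  N4 at 38 (w=50) → B
  N5 at 39 (w=300) → B
A captures 110; B captures 350.

110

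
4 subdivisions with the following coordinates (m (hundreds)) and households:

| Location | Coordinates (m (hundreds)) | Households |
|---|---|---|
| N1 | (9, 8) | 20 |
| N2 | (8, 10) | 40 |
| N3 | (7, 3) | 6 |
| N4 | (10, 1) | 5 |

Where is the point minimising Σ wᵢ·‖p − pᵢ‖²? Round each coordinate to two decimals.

(8.34, 8.21)

The minimiser of Σwᵢ‖p−pᵢ‖² is the weighted centroid p* = (Σwᵢpᵢ)/(Σwᵢ).
Σwᵢ = 71.
Σwᵢxᵢ = 20·9 + 40·8 + 6·7 + 5·10 = 592.
Σwᵢyᵢ = 20·8 + 40·10 + 6·3 + 5·1 = 583.
x* = 592/71 = 8.34, y* = 583/71 = 8.21.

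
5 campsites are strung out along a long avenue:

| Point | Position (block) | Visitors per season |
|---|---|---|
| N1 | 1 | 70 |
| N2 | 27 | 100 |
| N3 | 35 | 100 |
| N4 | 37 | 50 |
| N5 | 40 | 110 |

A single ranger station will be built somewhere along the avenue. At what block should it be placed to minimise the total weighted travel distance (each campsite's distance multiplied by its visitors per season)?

For a sum of weighted absolute distances on a line, the optimum is the weighted median (not the mean). Total weight W = 430; half-weight = 215.
Sort by position and accumulate weight:
  block 1 (N1, w=70) → cum 70
  block 27 (N2, w=100) → cum 170
  block 35 (N3, w=100) → cum 270  ≥ 215 → median here
  block 37 (N4, w=50) → cum 320
  block 40 (N5, w=110) → cum 430
Optimal location: block 35.

x = 35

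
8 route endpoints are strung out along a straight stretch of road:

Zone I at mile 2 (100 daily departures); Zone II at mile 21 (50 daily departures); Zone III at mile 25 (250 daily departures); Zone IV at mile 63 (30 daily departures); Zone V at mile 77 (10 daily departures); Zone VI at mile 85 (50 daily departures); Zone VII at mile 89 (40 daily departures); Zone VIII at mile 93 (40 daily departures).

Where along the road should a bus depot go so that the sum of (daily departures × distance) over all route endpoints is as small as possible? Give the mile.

x = 25

For a sum of weighted absolute distances on a line, the optimum is the weighted median (not the mean). Total weight W = 570; half-weight = 285.
Sort by position and accumulate weight:
  mile 2 (Zone I, w=100) → cum 100
  mile 21 (Zone II, w=50) → cum 150
  mile 25 (Zone III, w=250) → cum 400  ≥ 285 → median here
  mile 63 (Zone IV, w=30) → cum 430
  mile 77 (Zone V, w=10) → cum 440
  mile 85 (Zone VI, w=50) → cum 490
  mile 89 (Zone VII, w=40) → cum 530
  mile 93 (Zone VIII, w=40) → cum 570
Optimal location: mile 25.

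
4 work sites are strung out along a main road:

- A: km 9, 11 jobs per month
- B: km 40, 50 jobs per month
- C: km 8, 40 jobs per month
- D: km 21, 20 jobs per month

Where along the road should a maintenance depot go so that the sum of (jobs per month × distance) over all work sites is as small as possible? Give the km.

For a sum of weighted absolute distances on a line, the optimum is the weighted median (not the mean). Total weight W = 121; half-weight = 60.5.
Sort by position and accumulate weight:
  km 8 (C, w=40) → cum 40
  km 9 (A, w=11) → cum 51
  km 21 (D, w=20) → cum 71  ≥ 60.5 → median here
  km 40 (B, w=50) → cum 121
Optimal location: km 21.

x = 21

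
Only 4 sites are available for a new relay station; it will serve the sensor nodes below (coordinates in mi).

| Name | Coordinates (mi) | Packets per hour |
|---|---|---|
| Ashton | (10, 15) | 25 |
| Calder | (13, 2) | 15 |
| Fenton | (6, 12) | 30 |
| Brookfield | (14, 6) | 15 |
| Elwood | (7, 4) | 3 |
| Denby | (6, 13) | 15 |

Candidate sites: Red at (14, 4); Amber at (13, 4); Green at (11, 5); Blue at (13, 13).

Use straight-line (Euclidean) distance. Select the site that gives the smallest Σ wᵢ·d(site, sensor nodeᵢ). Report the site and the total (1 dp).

Total weighted distance at each candidate:
  Red (14, 4): total = 897.2
  Amber (13, 4): total = 856.5
  Green (11, 5): total = 764.7
  Blue (13, 13): total = 710.8
Minimum is at Blue with total 710.8 mi.

Blue, total 710.8 mi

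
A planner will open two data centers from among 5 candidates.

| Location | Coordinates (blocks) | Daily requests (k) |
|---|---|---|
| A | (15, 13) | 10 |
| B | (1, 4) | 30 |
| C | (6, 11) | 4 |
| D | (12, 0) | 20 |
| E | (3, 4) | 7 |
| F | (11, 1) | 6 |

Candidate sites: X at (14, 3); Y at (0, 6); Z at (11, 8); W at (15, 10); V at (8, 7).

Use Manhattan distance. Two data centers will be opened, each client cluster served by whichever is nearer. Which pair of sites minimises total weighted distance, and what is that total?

{X, Y}, total 409

Evaluate every pair (each demand assigned to the nearer of the two):
  {X, Y}: total = 409
  {Y, Z}: total = 469
  {Y, W}: total = 533
  {Y, V}: total = 553
  {X, V}: total = 620
  {W, V}: total = 684
  {Z, V}: total = 692
  {X, W}: total = 704
  {X, Z}: total = 756
  {Z, W}: total = 788
Best pair: {X, Y} with total 409.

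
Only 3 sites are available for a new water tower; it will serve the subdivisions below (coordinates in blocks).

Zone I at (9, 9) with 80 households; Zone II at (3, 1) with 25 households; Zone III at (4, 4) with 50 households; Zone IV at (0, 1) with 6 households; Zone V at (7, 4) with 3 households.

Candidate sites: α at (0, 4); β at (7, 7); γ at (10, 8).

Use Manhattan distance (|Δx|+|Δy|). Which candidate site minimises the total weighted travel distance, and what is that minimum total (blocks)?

Total weighted distance at each candidate:
  α (0, 4): total = 1509
  β (7, 7): total = 957
  γ (10, 8): total = 1133
Minimum is at β with total 957 blocks.

β, total 957 blocks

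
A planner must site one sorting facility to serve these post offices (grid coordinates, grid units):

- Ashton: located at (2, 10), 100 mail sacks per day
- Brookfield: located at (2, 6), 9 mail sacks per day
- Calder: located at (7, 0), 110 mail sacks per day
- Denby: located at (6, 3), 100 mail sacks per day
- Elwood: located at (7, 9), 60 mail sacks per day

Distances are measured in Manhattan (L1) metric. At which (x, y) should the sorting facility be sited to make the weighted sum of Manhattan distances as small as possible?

Manhattan distance separates: Σwᵢ(|x−xᵢ|+|y−yᵢ|) = Σwᵢ|x−xᵢ| + Σwᵢ|y−yᵢ|, so x and y are optimised independently as 1-D weighted medians.
Total weight W = 379; half = 189.5.
x-coordinate, sorted with cumulative weight:
  x=2 (Ashton, w=100) cum 100
  x=2 (Brookfield, w=9) cum 109
  x=6 (Denby, w=100) cum 209  ← median
  x=7 (Calder, w=110) cum 319
  x=7 (Elwood, w=60) cum 379
⇒ x* = 6
y-coordinate, sorted with cumulative weight:
  y=0 (Calder, w=110) cum 110
  y=3 (Denby, w=100) cum 210  ← median
  y=6 (Brookfield, w=9) cum 219
  y=9 (Elwood, w=60) cum 279
  y=10 (Ashton, w=100) cum 379
⇒ y* = 3

(6, 3)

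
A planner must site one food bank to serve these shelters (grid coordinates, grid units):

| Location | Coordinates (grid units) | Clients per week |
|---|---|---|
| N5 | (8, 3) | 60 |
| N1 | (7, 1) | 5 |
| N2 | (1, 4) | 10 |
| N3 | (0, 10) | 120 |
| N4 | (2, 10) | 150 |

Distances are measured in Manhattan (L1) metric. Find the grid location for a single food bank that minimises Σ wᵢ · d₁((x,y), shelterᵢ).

(2, 10)

Manhattan distance separates: Σwᵢ(|x−xᵢ|+|y−yᵢ|) = Σwᵢ|x−xᵢ| + Σwᵢ|y−yᵢ|, so x and y are optimised independently as 1-D weighted medians.
Total weight W = 345; half = 172.5.
x-coordinate, sorted with cumulative weight:
  x=0 (N3, w=120) cum 120
  x=1 (N2, w=10) cum 130
  x=2 (N4, w=150) cum 280  ← median
  x=7 (N1, w=5) cum 285
  x=8 (N5, w=60) cum 345
⇒ x* = 2
y-coordinate, sorted with cumulative weight:
  y=1 (N1, w=5) cum 5
  y=3 (N5, w=60) cum 65
  y=4 (N2, w=10) cum 75
  y=10 (N3, w=120) cum 195  ← median
  y=10 (N4, w=150) cum 345
⇒ y* = 10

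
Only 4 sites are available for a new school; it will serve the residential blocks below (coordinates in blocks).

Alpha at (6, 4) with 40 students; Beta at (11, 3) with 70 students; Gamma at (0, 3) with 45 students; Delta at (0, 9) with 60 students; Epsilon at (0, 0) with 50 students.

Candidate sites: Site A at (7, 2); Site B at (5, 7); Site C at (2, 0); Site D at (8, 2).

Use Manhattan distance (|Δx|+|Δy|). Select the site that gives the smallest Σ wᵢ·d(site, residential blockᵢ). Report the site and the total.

Site A, total 2120 blocks

Total weighted distance at each candidate:
  Site A (7, 2): total = 2120
  Site B (5, 7): total = 2285
  Site C (2, 0): total = 2145
  Site D (8, 2): total = 2245
Minimum is at Site A with total 2120 blocks.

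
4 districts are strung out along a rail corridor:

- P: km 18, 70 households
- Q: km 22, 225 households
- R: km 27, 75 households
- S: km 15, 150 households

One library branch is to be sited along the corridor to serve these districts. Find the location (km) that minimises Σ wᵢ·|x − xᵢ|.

For a sum of weighted absolute distances on a line, the optimum is the weighted median (not the mean). Total weight W = 520; half-weight = 260.
Sort by position and accumulate weight:
  km 15 (S, w=150) → cum 150
  km 18 (P, w=70) → cum 220
  km 22 (Q, w=225) → cum 445  ≥ 260 → median here
  km 27 (R, w=75) → cum 520
Optimal location: km 22.

x = 22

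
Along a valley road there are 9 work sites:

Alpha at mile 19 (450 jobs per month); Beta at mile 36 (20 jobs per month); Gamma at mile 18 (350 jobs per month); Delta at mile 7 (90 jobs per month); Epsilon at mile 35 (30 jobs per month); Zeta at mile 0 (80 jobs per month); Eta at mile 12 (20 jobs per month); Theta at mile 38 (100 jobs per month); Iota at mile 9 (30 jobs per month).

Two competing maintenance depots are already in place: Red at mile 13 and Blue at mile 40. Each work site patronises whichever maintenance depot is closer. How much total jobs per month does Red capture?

1020

The indifferent point is the midpoint (13+40)/2 = 26.5; work sites left of it (closer to Red at 13) go to Red, those right go to Blue.
  Zeta at 0 (w=80) → Red
  Delta at 7 (w=90) → Red
  Iota at 9 (w=30) → Red
  Eta at 12 (w=20) → Red
  Gamma at 18 (w=350) → Red
  Alpha at 19 (w=450) → Red
  Epsilon at 35 (w=30) → Blue
  Beta at 36 (w=20) → Blue
  Theta at 38 (w=100) → Blue
Red captures 1020; Blue captures 150.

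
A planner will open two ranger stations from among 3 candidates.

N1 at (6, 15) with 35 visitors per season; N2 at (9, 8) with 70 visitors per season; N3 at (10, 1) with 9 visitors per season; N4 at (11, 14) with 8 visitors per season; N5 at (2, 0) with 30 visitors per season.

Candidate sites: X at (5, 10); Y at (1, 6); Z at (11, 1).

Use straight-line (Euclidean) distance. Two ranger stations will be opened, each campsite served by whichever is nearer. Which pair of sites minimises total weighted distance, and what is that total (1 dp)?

Evaluate every pair (each demand assigned to the nearer of the two):
  {X, Y}: total = 824.3
  {X, Z}: total = 829.9
  {Y, Z}: total = 1163.9
Best pair: {X, Y} with total 824.3.

{X, Y}, total 824.3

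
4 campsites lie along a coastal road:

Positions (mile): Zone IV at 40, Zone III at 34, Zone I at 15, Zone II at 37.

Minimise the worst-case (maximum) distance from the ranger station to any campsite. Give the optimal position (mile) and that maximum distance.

The 1-center on a line is the midpoint of the two extreme points: leftmost at 15, rightmost at 40.
Optimal location = (15 + 40)/2 = 27.5; maximum distance = (40 − 15)/2 = 12.5.

location 27.5, max distance 12.5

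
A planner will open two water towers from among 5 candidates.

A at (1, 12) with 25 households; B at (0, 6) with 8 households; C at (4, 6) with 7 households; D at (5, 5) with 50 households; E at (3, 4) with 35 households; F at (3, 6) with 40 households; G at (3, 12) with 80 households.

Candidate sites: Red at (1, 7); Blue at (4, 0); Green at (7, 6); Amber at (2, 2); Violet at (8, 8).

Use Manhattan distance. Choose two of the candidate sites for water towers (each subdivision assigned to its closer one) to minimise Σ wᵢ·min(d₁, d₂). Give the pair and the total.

{Red, Green}, total 1167

Evaluate every pair (each demand assigned to the nearer of the two):
  {Red, Green}: total = 1167
  {Red, Amber}: total = 1254
  {Red, Blue}: total = 1324
  {Red, Violet}: total = 1324
  {Green, Amber}: total = 1559
  {Green, Violet}: total = 1592
  {Blue, Green}: total = 1662
  {Amber, Violet}: total = 1690
  {Blue, Amber}: total = 1850
  {Blue, Violet}: total = 1872
Best pair: {Red, Green} with total 1167.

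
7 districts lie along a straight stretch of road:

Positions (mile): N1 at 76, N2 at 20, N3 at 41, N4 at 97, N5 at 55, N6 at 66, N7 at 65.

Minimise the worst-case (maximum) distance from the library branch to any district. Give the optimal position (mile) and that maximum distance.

The 1-center on a line is the midpoint of the two extreme points: leftmost at 20, rightmost at 97.
Optimal location = (20 + 97)/2 = 58.5; maximum distance = (97 − 20)/2 = 38.5.

location 58.5, max distance 38.5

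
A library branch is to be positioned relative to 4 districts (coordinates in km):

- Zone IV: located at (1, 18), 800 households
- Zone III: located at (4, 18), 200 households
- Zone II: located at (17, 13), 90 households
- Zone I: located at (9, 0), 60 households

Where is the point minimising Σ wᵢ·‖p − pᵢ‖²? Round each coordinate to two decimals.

The minimiser of Σwᵢ‖p−pᵢ‖² is the weighted centroid p* = (Σwᵢpᵢ)/(Σwᵢ).
Σwᵢ = 1150.
Σwᵢxᵢ = 800·1 + 200·4 + 90·17 + 60·9 = 3670.
Σwᵢyᵢ = 800·18 + 200·18 + 90·13 + 60·0 = 19170.
x* = 3670/1150 = 3.19, y* = 19170/1150 = 16.67.

(3.19, 16.67)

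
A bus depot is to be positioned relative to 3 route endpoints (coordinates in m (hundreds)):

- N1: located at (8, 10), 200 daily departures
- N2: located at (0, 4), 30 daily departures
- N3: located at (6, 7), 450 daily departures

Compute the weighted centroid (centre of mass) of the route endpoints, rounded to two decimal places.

The minimiser of Σwᵢ‖p−pᵢ‖² is the weighted centroid p* = (Σwᵢpᵢ)/(Σwᵢ).
Σwᵢ = 680.
Σwᵢxᵢ = 200·8 + 30·0 + 450·6 = 4300.
Σwᵢyᵢ = 200·10 + 30·4 + 450·7 = 5270.
x* = 4300/680 = 6.32, y* = 5270/680 = 7.75.

(6.32, 7.75)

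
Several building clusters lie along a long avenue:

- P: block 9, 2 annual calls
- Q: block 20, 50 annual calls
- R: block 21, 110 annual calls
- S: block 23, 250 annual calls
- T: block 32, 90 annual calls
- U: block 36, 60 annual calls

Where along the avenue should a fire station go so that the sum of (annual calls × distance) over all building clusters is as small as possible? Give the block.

x = 23

For a sum of weighted absolute distances on a line, the optimum is the weighted median (not the mean). Total weight W = 562; half-weight = 281.
Sort by position and accumulate weight:
  block 9 (P, w=2) → cum 2
  block 20 (Q, w=50) → cum 52
  block 21 (R, w=110) → cum 162
  block 23 (S, w=250) → cum 412  ≥ 281 → median here
  block 32 (T, w=90) → cum 502
  block 36 (U, w=60) → cum 562
Optimal location: block 23.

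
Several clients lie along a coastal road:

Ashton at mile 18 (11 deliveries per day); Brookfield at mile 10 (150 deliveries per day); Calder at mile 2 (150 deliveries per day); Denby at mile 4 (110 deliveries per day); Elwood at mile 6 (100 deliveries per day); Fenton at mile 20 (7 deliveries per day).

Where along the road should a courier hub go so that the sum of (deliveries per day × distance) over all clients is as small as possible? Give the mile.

For a sum of weighted absolute distances on a line, the optimum is the weighted median (not the mean). Total weight W = 528; half-weight = 264.
Sort by position and accumulate weight:
  mile 2 (Calder, w=150) → cum 150
  mile 4 (Denby, w=110) → cum 260
  mile 6 (Elwood, w=100) → cum 360  ≥ 264 → median here
  mile 10 (Brookfield, w=150) → cum 510
  mile 18 (Ashton, w=11) → cum 521
  mile 20 (Fenton, w=7) → cum 528
Optimal location: mile 6.

x = 6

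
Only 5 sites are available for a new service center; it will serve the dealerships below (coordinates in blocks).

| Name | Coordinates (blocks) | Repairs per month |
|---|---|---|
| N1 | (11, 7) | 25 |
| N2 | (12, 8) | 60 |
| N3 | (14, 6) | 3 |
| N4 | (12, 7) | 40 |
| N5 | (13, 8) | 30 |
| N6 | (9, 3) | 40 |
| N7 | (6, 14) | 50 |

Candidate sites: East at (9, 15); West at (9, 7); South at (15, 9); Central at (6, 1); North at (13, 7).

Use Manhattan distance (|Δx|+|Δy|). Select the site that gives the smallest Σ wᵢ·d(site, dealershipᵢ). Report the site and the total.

West, total 1238 blocks

Total weighted distance at each candidate:
  East (9, 15): total = 2342
  West (9, 7): total = 1238
  South (15, 9): total = 1872
  Central (6, 1): total = 2844
  North (13, 7): total = 1266
Minimum is at West with total 1238 blocks.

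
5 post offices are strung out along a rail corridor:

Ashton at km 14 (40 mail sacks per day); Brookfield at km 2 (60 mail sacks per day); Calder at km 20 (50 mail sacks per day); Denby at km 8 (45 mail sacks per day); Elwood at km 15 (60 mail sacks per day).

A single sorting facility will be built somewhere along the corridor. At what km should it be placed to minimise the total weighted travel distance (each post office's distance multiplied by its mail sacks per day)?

For a sum of weighted absolute distances on a line, the optimum is the weighted median (not the mean). Total weight W = 255; half-weight = 127.5.
Sort by position and accumulate weight:
  km 2 (Brookfield, w=60) → cum 60
  km 8 (Denby, w=45) → cum 105
  km 14 (Ashton, w=40) → cum 145  ≥ 127.5 → median here
  km 15 (Elwood, w=60) → cum 205
  km 20 (Calder, w=50) → cum 255
Optimal location: km 14.

x = 14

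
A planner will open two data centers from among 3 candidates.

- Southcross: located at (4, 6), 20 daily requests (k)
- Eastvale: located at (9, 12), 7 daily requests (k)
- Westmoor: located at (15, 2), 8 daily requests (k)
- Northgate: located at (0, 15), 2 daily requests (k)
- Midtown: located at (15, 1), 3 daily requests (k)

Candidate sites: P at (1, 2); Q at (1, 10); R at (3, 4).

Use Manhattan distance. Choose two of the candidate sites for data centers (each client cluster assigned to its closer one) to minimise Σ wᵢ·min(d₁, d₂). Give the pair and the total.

{Q, R}, total 299

Evaluate every pair (each demand assigned to the nearer of the two):
  {Q, R}: total = 299
  {P, R}: total = 343
  {P, Q}: total = 379
Best pair: {Q, R} with total 299.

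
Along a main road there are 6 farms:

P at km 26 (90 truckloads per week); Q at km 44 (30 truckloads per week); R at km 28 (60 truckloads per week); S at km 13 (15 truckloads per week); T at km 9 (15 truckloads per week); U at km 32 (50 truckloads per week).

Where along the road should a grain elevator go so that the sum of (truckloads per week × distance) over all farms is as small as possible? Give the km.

For a sum of weighted absolute distances on a line, the optimum is the weighted median (not the mean). Total weight W = 260; half-weight = 130.
Sort by position and accumulate weight:
  km 9 (T, w=15) → cum 15
  km 13 (S, w=15) → cum 30
  km 26 (P, w=90) → cum 120
  km 28 (R, w=60) → cum 180  ≥ 130 → median here
  km 32 (U, w=50) → cum 230
  km 44 (Q, w=30) → cum 260
Optimal location: km 28.

x = 28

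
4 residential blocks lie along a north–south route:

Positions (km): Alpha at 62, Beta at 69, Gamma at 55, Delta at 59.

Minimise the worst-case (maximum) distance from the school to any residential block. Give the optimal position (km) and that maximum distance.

location 62, max distance 7

The 1-center on a line is the midpoint of the two extreme points: leftmost at 55, rightmost at 69.
Optimal location = (55 + 69)/2 = 62; maximum distance = (69 − 55)/2 = 7.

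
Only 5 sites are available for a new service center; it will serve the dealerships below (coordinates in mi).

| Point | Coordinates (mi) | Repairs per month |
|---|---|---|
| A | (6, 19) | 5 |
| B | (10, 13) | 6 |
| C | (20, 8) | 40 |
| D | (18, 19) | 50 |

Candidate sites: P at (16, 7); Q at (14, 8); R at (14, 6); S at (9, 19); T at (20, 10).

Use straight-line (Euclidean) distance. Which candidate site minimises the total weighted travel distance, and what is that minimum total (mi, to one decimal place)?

Total weighted distance at each candidate:
  P (16, 7): total = 902.2
  Q (14, 8): total = 931.7
  R (14, 6): total = 1057.8
  S (9, 19): total = 1123.8
  T (20, 10): total = 686.8
Minimum is at T with total 686.8 mi.

T, total 686.8 mi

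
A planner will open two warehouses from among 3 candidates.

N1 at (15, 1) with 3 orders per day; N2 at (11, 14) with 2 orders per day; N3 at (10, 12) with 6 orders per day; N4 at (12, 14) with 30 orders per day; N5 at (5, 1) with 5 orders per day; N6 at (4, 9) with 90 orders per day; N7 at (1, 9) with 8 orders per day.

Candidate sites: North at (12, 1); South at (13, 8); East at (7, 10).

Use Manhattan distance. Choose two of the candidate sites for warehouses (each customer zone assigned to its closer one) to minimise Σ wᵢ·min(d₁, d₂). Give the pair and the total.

Evaluate every pair (each demand assigned to the nearer of the two):
  {South, East}: total = 754
  {North, East}: total = 776
  {North, South}: total = 1316
Best pair: {South, East} with total 754.

{South, East}, total 754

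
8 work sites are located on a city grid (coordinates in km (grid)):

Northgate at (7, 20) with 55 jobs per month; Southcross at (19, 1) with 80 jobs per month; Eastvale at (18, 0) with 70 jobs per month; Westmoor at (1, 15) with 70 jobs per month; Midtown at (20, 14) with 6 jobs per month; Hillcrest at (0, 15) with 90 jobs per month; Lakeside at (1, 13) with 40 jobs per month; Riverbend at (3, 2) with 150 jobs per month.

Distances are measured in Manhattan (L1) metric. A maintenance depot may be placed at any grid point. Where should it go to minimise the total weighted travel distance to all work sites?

Manhattan distance separates: Σwᵢ(|x−xᵢ|+|y−yᵢ|) = Σwᵢ|x−xᵢ| + Σwᵢ|y−yᵢ|, so x and y are optimised independently as 1-D weighted medians.
Total weight W = 561; half = 280.5.
x-coordinate, sorted with cumulative weight:
  x=0 (Hillcrest, w=90) cum 90
  x=1 (Westmoor, w=70) cum 160
  x=1 (Lakeside, w=40) cum 200
  x=3 (Riverbend, w=150) cum 350  ← median
  x=7 (Northgate, w=55) cum 405
  x=18 (Eastvale, w=70) cum 475
  x=19 (Southcross, w=80) cum 555
  x=20 (Midtown, w=6) cum 561
⇒ x* = 3
y-coordinate, sorted with cumulative weight:
  y=0 (Eastvale, w=70) cum 70
  y=1 (Southcross, w=80) cum 150
  y=2 (Riverbend, w=150) cum 300  ← median
  y=13 (Lakeside, w=40) cum 340
  y=14 (Midtown, w=6) cum 346
  y=15 (Westmoor, w=70) cum 416
  y=15 (Hillcrest, w=90) cum 506
  y=20 (Northgate, w=55) cum 561
⇒ y* = 2

(3, 2)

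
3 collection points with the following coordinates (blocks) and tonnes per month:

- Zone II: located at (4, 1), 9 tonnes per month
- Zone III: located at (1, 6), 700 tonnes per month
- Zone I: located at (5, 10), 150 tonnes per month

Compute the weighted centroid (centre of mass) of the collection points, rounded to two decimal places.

(1.73, 6.65)

The minimiser of Σwᵢ‖p−pᵢ‖² is the weighted centroid p* = (Σwᵢpᵢ)/(Σwᵢ).
Σwᵢ = 859.
Σwᵢxᵢ = 9·4 + 700·1 + 150·5 = 1486.
Σwᵢyᵢ = 9·1 + 700·6 + 150·10 = 5709.
x* = 1486/859 = 1.73, y* = 5709/859 = 6.65.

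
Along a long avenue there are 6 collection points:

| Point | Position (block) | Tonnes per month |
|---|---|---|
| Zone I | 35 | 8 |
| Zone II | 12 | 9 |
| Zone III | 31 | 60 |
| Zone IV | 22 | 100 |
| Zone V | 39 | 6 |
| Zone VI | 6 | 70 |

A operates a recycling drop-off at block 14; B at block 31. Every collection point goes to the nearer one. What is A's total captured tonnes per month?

The indifferent point is the midpoint (14+31)/2 = 22.5; collection points left of it (closer to A at 14) go to A, those right go to B.
  Zone VI at 6 (w=70) → A
  Zone II at 12 (w=9) → A
  Zone IV at 22 (w=100) → A
  Zone III at 31 (w=60) → B
  Zone I at 35 (w=8) → B
  Zone V at 39 (w=6) → B
A captures 179; B captures 74.

179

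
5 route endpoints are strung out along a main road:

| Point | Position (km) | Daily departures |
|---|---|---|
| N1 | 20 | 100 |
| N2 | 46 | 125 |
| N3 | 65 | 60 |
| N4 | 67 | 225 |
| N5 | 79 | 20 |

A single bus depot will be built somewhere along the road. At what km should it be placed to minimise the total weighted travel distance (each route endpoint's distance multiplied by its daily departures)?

For a sum of weighted absolute distances on a line, the optimum is the weighted median (not the mean). Total weight W = 530; half-weight = 265.
Sort by position and accumulate weight:
  km 20 (N1, w=100) → cum 100
  km 46 (N2, w=125) → cum 225
  km 65 (N3, w=60) → cum 285  ≥ 265 → median here
  km 67 (N4, w=225) → cum 510
  km 79 (N5, w=20) → cum 530
Optimal location: km 65.

x = 65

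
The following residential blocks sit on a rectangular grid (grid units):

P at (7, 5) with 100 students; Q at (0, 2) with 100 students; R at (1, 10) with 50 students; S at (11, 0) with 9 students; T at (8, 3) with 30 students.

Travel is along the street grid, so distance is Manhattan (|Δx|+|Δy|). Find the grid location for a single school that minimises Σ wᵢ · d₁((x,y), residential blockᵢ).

Manhattan distance separates: Σwᵢ(|x−xᵢ|+|y−yᵢ|) = Σwᵢ|x−xᵢ| + Σwᵢ|y−yᵢ|, so x and y are optimised independently as 1-D weighted medians.
Total weight W = 289; half = 144.5.
x-coordinate, sorted with cumulative weight:
  x=0 (Q, w=100) cum 100
  x=1 (R, w=50) cum 150  ← median
  x=7 (P, w=100) cum 250
  x=8 (T, w=30) cum 280
  x=11 (S, w=9) cum 289
⇒ x* = 1
y-coordinate, sorted with cumulative weight:
  y=0 (S, w=9) cum 9
  y=2 (Q, w=100) cum 109
  y=3 (T, w=30) cum 139
  y=5 (P, w=100) cum 239  ← median
  y=10 (R, w=50) cum 289
⇒ y* = 5

(1, 5)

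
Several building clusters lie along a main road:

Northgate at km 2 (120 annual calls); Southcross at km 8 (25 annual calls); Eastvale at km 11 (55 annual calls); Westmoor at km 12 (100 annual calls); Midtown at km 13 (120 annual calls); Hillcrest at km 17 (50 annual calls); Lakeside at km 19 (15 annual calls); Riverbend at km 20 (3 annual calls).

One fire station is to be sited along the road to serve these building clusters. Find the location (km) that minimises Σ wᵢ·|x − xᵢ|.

x = 12

For a sum of weighted absolute distances on a line, the optimum is the weighted median (not the mean). Total weight W = 488; half-weight = 244.
Sort by position and accumulate weight:
  km 2 (Northgate, w=120) → cum 120
  km 8 (Southcross, w=25) → cum 145
  km 11 (Eastvale, w=55) → cum 200
  km 12 (Westmoor, w=100) → cum 300  ≥ 244 → median here
  km 13 (Midtown, w=120) → cum 420
  km 17 (Hillcrest, w=50) → cum 470
  km 19 (Lakeside, w=15) → cum 485
  km 20 (Riverbend, w=3) → cum 488
Optimal location: km 12.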